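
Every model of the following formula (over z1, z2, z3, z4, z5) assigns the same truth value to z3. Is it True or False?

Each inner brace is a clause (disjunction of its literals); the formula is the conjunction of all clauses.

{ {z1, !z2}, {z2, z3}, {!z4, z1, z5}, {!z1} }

Suppose z3 = false.
The clause (z2) is unit, so z2 = true.
The clause (z1) is unit, so z1 = true.
But (!z1) is also a unit clause — contradiction.
So every satisfying assignment has z3 = True.

True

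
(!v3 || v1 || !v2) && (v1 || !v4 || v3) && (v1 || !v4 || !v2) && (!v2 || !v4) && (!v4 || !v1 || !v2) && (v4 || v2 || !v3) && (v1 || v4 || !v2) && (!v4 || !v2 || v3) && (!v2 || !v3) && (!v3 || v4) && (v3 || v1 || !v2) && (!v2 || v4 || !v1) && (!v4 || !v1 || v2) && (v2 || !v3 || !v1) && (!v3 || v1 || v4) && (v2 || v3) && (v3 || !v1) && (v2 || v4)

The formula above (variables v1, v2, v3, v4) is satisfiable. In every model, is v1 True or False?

False

Suppose v1 = true.
Unit clause (v3) forces v3 = true.
Unit clause (!v2) forces v2 = false.
Now (v2) is unsatisfied and unit — conflict.
So every satisfying assignment has v1 = False.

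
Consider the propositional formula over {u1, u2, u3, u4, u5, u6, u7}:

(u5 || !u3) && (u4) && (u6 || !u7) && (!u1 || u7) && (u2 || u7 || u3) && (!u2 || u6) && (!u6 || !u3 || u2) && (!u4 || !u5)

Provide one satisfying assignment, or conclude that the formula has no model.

The clause (u4) is unit, so u4 = true.
The clause (!u5) is unit, so u5 = false.
The clause (!u3) is unit, so u3 = false.
Case u6 = true:
Case u1 = true:
The clause (u7) is unit, so u7 = true.
All clauses hold; u2 can take either value.

u1: true; u2: true; u3: false; u4: true; u5: false; u6: true; u7: true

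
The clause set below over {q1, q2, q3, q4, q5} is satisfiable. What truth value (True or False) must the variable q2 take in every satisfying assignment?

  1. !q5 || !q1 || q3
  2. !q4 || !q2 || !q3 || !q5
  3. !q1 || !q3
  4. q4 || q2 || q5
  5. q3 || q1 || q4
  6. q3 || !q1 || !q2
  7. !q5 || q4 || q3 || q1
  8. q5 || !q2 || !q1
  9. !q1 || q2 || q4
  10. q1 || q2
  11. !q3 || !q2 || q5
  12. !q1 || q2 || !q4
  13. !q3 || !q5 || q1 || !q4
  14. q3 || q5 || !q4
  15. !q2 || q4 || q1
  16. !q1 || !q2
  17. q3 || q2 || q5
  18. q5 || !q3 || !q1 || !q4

True

Suppose q2 = false.
From the singleton clause (q1), q1 = true.
From the singleton clause (!q3), q3 = false.
From the singleton clause (!q5), q5 = false.
That conflicts with the unit clause (q5).
So every satisfying assignment has q2 = True.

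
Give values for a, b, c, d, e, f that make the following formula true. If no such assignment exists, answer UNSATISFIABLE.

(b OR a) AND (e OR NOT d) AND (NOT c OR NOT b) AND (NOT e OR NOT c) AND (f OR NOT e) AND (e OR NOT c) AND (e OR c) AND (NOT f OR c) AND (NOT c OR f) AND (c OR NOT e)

Branch on b: set b = true.
The clause (NOT c) is unit, so c = false.
The clause (e) is unit, so e = true.
But (NOT e) is also a unit clause — contradiction.
That branch fails; take b = false instead.
The clause (a) is unit, so a = true.
Branch on e: set e = true.
The clause (NOT c) is unit, so c = false.
But (c) is also a unit clause — contradiction.
That branch fails; take e = false instead.
The clause (NOT d) is unit, so d = false.
The clause (NOT c) is unit, so c = false.
But (c) is also a unit clause — contradiction.
Both values of e lead to a conflict.
Both values of b lead to a conflict.

UNSATISFIABLE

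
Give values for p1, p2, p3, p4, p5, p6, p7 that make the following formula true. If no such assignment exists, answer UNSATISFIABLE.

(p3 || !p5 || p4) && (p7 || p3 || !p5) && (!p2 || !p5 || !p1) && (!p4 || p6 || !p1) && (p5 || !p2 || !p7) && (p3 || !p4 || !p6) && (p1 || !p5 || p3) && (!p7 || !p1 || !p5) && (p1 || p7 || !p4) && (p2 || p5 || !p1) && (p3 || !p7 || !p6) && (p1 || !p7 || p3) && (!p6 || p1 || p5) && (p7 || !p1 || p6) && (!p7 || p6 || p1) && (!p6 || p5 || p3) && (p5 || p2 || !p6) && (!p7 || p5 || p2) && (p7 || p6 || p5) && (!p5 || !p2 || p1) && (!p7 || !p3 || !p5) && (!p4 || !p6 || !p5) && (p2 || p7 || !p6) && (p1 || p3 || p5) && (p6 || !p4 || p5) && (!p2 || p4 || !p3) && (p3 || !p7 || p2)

p1=true,  p2=true,  p3=true,  p4=true,  p5=false,  p6=true,  p7=false

Case p3 = true:
Case p7 = false:
Case p1 = true:
(p6) alone gives p6 = true.
(p2) alone gives p2 = true.
(!p5) alone gives p5 = false.
(p4) alone gives p4 = true.
All clauses are satisfied.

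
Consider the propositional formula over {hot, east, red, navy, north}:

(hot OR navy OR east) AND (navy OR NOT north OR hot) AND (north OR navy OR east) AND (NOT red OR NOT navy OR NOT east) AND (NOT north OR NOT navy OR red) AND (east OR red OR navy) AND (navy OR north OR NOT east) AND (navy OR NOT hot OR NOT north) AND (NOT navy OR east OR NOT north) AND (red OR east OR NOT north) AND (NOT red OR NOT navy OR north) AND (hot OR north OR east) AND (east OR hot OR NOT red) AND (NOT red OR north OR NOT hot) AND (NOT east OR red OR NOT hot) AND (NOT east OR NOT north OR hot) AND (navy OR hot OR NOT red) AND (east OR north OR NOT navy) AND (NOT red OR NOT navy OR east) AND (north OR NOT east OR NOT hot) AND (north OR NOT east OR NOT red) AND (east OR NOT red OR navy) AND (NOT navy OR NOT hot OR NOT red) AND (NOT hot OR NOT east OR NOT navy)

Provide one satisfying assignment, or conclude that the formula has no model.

hot: false; east: true; red: false; navy: true; north: false

Try hot = false.
Try navy = true.
Try red = false.
From the singleton clause (NOT north), north = false.
From the singleton clause (east), east = true.
All clauses are satisfied.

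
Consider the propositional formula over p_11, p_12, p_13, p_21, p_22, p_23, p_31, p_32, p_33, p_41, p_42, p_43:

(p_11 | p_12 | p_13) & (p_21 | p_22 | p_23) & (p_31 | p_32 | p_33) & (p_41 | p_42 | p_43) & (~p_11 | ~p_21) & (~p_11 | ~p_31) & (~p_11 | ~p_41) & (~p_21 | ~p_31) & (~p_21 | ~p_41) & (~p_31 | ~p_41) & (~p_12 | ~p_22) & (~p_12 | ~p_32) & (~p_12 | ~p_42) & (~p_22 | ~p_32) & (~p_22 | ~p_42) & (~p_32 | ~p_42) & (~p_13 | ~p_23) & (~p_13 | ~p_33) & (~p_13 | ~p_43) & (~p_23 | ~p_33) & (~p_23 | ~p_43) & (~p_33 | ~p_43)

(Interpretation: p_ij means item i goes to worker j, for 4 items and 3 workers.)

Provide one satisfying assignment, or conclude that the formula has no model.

UNSATISFIABLE

Suppose p_11 = 0.
Suppose p_12 = 1.
From the singleton clause (~p_22), p_22 = 0.
From the singleton clause (~p_32), p_32 = 0.
From the singleton clause (~p_42), p_42 = 0.
Suppose p_21 = 1.
From the singleton clause (~p_31), p_31 = 0.
From the singleton clause (p_33), p_33 = 1.
From the singleton clause (~p_41), p_41 = 0.
From the singleton clause (p_43), p_43 = 1.
That conflicts with the unit clause (~p_43).
Backtrack on p_21: now try p_21 = 0.
From the singleton clause (p_23), p_23 = 1.
From the singleton clause (~p_13), p_13 = 0.
From the singleton clause (~p_33), p_33 = 0.
From the singleton clause (p_31), p_31 = 1.
From the singleton clause (~p_41), p_41 = 0.
From the singleton clause (p_43), p_43 = 1.
That conflicts with the unit clause (~p_43).
Either choice for p_21 ends in contradiction.
Backtrack on p_12: now try p_12 = 0.
From the singleton clause (p_13), p_13 = 1.
From the singleton clause (~p_23), p_23 = 0.
From the singleton clause (~p_33), p_33 = 0.
From the singleton clause (~p_43), p_43 = 0.
Suppose p_21 = 1.
From the singleton clause (~p_31), p_31 = 0.
From the singleton clause (p_32), p_32 = 1.
From the singleton clause (~p_41), p_41 = 0.
From the singleton clause (p_42), p_42 = 1.
That conflicts with the unit clause (~p_42).
Backtrack on p_21: now try p_21 = 0.
From the singleton clause (p_22), p_22 = 1.
From the singleton clause (~p_32), p_32 = 0.
From the singleton clause (p_31), p_31 = 1.
From the singleton clause (~p_41), p_41 = 0.
From the singleton clause (p_42), p_42 = 1.
That conflicts with the unit clause (~p_42).
Either choice for p_21 ends in contradiction.
Either choice for p_12 ends in contradiction.
Backtrack on p_11: now try p_11 = 1.
From the singleton clause (~p_21), p_21 = 0.
From the singleton clause (~p_31), p_31 = 0.
From the singleton clause (~p_41), p_41 = 0.
Suppose p_22 = 1.
From the singleton clause (~p_12), p_12 = 0.
From the singleton clause (~p_32), p_32 = 0.
From the singleton clause (p_33), p_33 = 1.
From the singleton clause (~p_42), p_42 = 0.
From the singleton clause (p_43), p_43 = 1.
That conflicts with the unit clause (~p_43).
Backtrack on p_22: now try p_22 = 0.
From the singleton clause (p_23), p_23 = 1.
From the singleton clause (~p_13), p_13 = 0.
From the singleton clause (~p_33), p_33 = 0.
From the singleton clause (p_32), p_32 = 1.
From the singleton clause (~p_12), p_12 = 0.
From the singleton clause (~p_42), p_42 = 0.
From the singleton clause (p_43), p_43 = 1.
That conflicts with the unit clause (~p_43).
Either choice for p_22 ends in contradiction.
Either choice for p_11 ends in contradiction.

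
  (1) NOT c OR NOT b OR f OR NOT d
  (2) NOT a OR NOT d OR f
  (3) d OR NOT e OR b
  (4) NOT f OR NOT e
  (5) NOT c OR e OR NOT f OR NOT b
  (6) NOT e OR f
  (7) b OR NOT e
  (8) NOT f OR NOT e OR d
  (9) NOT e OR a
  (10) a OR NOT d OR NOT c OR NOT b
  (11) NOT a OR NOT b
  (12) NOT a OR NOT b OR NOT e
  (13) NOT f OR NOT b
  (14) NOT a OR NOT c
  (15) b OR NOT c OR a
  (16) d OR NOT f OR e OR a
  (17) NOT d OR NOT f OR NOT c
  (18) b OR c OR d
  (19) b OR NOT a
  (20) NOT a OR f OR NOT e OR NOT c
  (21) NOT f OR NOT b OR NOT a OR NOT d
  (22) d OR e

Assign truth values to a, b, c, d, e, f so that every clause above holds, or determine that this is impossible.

Suppose f = false.
From the singleton clause (NOT e), e = false.
From the singleton clause (d), d = true.
From the singleton clause (NOT a), a = false.
Suppose c = false.
All clauses hold; b can take either value.

a=false,  b=false,  c=false,  d=true,  e=false,  f=false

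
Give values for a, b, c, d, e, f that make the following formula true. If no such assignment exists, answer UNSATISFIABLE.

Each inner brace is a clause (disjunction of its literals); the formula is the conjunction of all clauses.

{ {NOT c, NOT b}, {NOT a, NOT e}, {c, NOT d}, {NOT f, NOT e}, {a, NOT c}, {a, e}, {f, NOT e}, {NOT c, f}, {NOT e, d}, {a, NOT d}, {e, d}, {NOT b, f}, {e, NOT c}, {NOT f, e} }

Branch on c: set c = false.
From the singleton clause (NOT d), d = false.
From the singleton clause (NOT e), e = false.
But (e) is also a unit clause — contradiction.
Backtrack on c: now try c = true.
From the singleton clause (NOT b), b = false.
From the singleton clause (a), a = true.
From the singleton clause (NOT e), e = false.
But (e) is also a unit clause — contradiction.
Neither c = true nor c = false works.

UNSATISFIABLE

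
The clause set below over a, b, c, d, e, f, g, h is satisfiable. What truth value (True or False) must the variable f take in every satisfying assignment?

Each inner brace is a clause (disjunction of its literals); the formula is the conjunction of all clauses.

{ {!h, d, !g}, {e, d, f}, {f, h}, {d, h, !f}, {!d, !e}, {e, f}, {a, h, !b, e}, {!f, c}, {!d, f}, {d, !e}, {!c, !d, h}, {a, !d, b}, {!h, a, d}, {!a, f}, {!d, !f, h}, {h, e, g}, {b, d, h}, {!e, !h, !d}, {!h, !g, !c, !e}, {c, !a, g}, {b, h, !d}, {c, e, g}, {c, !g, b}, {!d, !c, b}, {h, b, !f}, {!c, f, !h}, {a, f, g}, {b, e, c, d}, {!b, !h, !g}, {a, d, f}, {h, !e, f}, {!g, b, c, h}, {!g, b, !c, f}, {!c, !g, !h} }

Suppose f = false.
Unit clause (h) forces h = true.
Unit clause (e) forces e = true.
Unit clause (!d) forces d = false.
Now (d) is unsatisfied and unit — conflict.
So every satisfying assignment has f = True.

True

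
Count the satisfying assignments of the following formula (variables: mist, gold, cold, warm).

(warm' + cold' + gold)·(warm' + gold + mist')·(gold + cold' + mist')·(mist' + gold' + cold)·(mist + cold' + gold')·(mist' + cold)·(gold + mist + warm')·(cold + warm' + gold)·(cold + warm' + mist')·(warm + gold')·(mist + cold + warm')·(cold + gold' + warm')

3

There are 2^4 = 16 truth assignments over (mist, gold, cold, warm).
Split on cold. With cold = 1, the clauses containing cold are satisfied and cold' drops from the rest; 2 of the 2^3 = 8 assignments to the other variables satisfy what remains.
With cold = 0, by the same count on the reduced clause set, 1 assignment works.
(One model: mist=F, gold=F, cold=F, warm=F.)
Total: 2 + 1 = 3.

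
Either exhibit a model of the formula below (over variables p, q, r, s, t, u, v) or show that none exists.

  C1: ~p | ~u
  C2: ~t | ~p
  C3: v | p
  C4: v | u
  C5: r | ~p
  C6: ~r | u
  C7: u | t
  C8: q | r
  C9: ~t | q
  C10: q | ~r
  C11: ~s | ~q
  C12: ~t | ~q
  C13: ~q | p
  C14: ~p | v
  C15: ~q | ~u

UNSATISFIABLE

Branch on p: set p = 0.
(v) alone gives v = 1.
(~q) alone gives q = 0.
(r) alone gives r = 1.
That conflicts with the unit clause (~r).
Backtrack on p: now try p = 1.
(~u) alone gives u = 0.
(~t) alone gives t = 0.
That conflicts with the unit clause (t).
Neither p = 1 nor p = 0 works.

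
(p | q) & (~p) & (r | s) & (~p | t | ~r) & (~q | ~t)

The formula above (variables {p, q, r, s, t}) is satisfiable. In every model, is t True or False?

Suppose t = 1.
From the singleton clause (~p), p = 0.
From the singleton clause (q), q = 1.
But (~q) is also a unit clause — contradiction.
So every satisfying assignment has t = False.

False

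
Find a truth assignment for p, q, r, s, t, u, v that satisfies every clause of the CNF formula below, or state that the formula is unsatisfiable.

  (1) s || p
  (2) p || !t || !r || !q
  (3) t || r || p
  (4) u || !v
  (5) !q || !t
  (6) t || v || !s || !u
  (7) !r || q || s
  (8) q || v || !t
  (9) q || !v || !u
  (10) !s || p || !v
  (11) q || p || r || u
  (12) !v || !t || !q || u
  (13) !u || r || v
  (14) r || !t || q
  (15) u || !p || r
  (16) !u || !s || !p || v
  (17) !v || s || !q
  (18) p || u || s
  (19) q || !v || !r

p: false,  q: true,  r: true,  s: true,  t: false,  u: false,  v: false

Suppose s = true.
Suppose u = false.
The clause (!v) is unit, so v = false.
Suppose q = true.
The clause (!t) is unit, so t = false.
Suppose r = true.
All clauses hold; p can take either value.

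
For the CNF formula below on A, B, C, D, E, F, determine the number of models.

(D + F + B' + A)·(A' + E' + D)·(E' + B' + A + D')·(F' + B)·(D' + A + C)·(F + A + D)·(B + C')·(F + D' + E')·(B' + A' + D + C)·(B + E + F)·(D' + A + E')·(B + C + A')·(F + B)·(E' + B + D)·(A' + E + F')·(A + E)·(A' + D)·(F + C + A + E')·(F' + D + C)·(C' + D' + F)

4

There are 2^6 = 64 truth assignments over (A, B, C, D, E, F).
Split on A. With A = 1, the clauses containing A are satisfied and A' drops from the rest; 3 of the 2^5 = 32 assignments to the other variables satisfy what remains.
With A = 0, by the same count on the reduced clause set, 1 assignment works.
(One model: A=F, B=T, C=T, D=F, E=T, F=T.)
Total: 3 + 1 = 4.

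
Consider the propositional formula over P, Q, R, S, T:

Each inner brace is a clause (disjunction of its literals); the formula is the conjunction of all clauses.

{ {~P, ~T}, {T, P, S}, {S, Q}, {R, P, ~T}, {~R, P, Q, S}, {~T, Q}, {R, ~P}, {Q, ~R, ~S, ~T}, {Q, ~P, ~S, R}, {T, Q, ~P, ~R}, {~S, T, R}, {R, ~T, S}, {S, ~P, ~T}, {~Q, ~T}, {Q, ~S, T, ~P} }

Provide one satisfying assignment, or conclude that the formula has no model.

Try P = 1.
(~T) alone gives T = 0.
(R) alone gives R = 1.
(Q) alone gives Q = 1.
No clause remains; S is free.

P ↦ 1,  Q ↦ 1,  R ↦ 1,  S ↦ 0,  T ↦ 0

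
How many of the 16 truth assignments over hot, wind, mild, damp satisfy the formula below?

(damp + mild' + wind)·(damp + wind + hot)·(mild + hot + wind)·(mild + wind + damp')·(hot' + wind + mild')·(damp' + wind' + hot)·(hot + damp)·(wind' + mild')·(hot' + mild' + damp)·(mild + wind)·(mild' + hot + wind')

There are 2^4 = 16 truth assignments over (hot, wind, mild, damp).
Check each against the 11 clauses (columns in the order hot, wind, mild, damp):
  F F F F  ✗ fails (damp + wind + hot)
  F F F T  ✗ fails (mild + hot + wind)
  F F T F  ✗ fails (damp + mild' + wind)
  F F T T  ✓ satisfies all
  F T F F  ✗ fails (hot + damp)
  F T F T  ✗ fails (damp' + wind' + hot)
  F T T F  ✗ fails (hot + damp)
  F T T T  ✗ fails (damp' + wind' + hot)
  T F F F  ✗ fails (mild + wind)
  T F F T  ✗ fails (mild + wind + damp')
  T F T F  ✗ fails (damp + mild' + wind)
  T F T T  ✗ fails (hot' + wind + mild')
  T T F F  ✓ satisfies all
  T T F T  ✓ satisfies all
  T T T F  ✗ fails (wind' + mild')
  T T T T  ✗ fails (wind' + mild')
3 of the 16 rows are models.

3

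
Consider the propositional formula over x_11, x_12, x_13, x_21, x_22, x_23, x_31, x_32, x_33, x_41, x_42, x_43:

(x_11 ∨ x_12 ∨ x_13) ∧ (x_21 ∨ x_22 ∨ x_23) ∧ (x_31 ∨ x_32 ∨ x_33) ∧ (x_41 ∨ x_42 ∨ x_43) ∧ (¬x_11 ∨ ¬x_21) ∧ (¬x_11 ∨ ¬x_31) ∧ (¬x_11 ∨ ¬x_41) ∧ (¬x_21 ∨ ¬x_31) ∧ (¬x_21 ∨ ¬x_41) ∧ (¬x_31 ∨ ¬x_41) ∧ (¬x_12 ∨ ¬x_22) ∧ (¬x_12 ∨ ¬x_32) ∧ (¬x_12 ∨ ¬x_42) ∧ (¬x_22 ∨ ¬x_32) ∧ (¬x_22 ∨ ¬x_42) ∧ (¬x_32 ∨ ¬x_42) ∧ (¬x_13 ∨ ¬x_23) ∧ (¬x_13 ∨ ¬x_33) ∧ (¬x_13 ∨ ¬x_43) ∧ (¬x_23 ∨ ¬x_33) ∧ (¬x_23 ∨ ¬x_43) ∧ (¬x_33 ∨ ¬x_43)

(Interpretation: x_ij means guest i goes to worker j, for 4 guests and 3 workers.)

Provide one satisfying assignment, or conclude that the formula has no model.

UNSATISFIABLE

Suppose x_11 = False.
Suppose x_12 = True.
(¬x_22) alone gives x_22 = False.
(¬x_32) alone gives x_32 = False.
(¬x_42) alone gives x_42 = False.
Suppose x_21 = True.
(¬x_31) alone gives x_31 = False.
(x_33) alone gives x_33 = True.
(¬x_41) alone gives x_41 = False.
(x_43) alone gives x_43 = True.
That conflicts with the unit clause (¬x_43).
So x_21 must be the other value — set x_21 = False.
(x_23) alone gives x_23 = True.
(¬x_13) alone gives x_13 = False.
(¬x_33) alone gives x_33 = False.
(x_31) alone gives x_31 = True.
(¬x_41) alone gives x_41 = False.
(x_43) alone gives x_43 = True.
That conflicts with the unit clause (¬x_43).
Neither x_21 = True nor x_21 = False works.
So x_12 must be the other value — set x_12 = False.
(x_13) alone gives x_13 = True.
(¬x_23) alone gives x_23 = False.
(¬x_33) alone gives x_33 = False.
(¬x_43) alone gives x_43 = False.
Suppose x_21 = True.
(¬x_31) alone gives x_31 = False.
(x_32) alone gives x_32 = True.
(¬x_41) alone gives x_41 = False.
(x_42) alone gives x_42 = True.
That conflicts with the unit clause (¬x_42).
So x_21 must be the other value — set x_21 = False.
(x_22) alone gives x_22 = True.
(¬x_32) alone gives x_32 = False.
(x_31) alone gives x_31 = True.
(¬x_41) alone gives x_41 = False.
(x_42) alone gives x_42 = True.
That conflicts with the unit clause (¬x_42).
Neither x_21 = True nor x_21 = False works.
Neither x_12 = True nor x_12 = False works.
So x_11 must be the other value — set x_11 = True.
(¬x_21) alone gives x_21 = False.
(¬x_31) alone gives x_31 = False.
(¬x_41) alone gives x_41 = False.
Suppose x_22 = True.
(¬x_12) alone gives x_12 = False.
(¬x_32) alone gives x_32 = False.
(x_33) alone gives x_33 = True.
(¬x_42) alone gives x_42 = False.
(x_43) alone gives x_43 = True.
That conflicts with the unit clause (¬x_43).
So x_22 must be the other value — set x_22 = False.
(x_23) alone gives x_23 = True.
(¬x_13) alone gives x_13 = False.
(¬x_33) alone gives x_33 = False.
(x_32) alone gives x_32 = True.
(¬x_12) alone gives x_12 = False.
(¬x_42) alone gives x_42 = False.
(x_43) alone gives x_43 = True.
That conflicts with the unit clause (¬x_43).
Neither x_22 = True nor x_22 = False works.
Neither x_11 = True nor x_11 = False works.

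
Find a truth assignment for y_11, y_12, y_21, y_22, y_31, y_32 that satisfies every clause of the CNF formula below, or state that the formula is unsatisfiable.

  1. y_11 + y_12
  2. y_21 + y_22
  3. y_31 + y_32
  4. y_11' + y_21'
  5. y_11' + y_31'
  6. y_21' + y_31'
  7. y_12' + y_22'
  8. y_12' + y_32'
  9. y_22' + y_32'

UNSATISFIABLE

Branch on y_11: set y_11 = 1.
The clause (y_21') is unit, so y_21 = 0.
The clause (y_22) is unit, so y_22 = 1.
The clause (y_31') is unit, so y_31 = 0.
The clause (y_32) is unit, so y_32 = 1.
That conflicts with the unit clause (y_32').
So y_11 must be the other value — set y_11 = 0.
The clause (y_12) is unit, so y_12 = 1.
The clause (y_22') is unit, so y_22 = 0.
The clause (y_21) is unit, so y_21 = 1.
The clause (y_31') is unit, so y_31 = 0.
The clause (y_32) is unit, so y_32 = 1.
That conflicts with the unit clause (y_32').
Neither y_11 = 1 nor y_11 = 0 works.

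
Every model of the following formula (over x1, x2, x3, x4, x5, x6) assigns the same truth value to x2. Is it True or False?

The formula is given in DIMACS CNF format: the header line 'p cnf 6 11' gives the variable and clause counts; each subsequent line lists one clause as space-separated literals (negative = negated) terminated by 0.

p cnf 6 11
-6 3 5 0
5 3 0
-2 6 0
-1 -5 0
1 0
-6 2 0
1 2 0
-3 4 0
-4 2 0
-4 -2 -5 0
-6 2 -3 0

Suppose x2 = False.
Unit clause (x1) forces x1 = True.
Unit clause (¬x5) forces x5 = False.
Unit clause (x3) forces x3 = True.
Unit clause (¬x6) forces x6 = False.
Unit clause (x4) forces x4 = True.
But (¬x4) is also a unit clause — contradiction.
So every satisfying assignment has x2 = True.

True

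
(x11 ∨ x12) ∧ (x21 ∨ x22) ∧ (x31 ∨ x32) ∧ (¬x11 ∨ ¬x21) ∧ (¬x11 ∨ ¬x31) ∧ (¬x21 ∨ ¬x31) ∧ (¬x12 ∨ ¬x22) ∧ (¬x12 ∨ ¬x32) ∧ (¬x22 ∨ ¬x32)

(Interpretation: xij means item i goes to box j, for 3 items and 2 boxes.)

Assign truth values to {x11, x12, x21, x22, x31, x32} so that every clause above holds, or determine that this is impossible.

UNSATISFIABLE

Try x11 = True.
From the singleton clause (¬x21), x21 = False.
From the singleton clause (x22), x22 = True.
From the singleton clause (¬x31), x31 = False.
From the singleton clause (x32), x32 = True.
But (¬x32) is also a unit clause — contradiction.
So x11 must be the other value — set x11 = False.
From the singleton clause (x12), x12 = True.
From the singleton clause (¬x22), x22 = False.
From the singleton clause (x21), x21 = True.
From the singleton clause (¬x31), x31 = False.
From the singleton clause (x32), x32 = True.
But (¬x32) is also a unit clause — contradiction.
Neither x11 = True nor x11 = False works.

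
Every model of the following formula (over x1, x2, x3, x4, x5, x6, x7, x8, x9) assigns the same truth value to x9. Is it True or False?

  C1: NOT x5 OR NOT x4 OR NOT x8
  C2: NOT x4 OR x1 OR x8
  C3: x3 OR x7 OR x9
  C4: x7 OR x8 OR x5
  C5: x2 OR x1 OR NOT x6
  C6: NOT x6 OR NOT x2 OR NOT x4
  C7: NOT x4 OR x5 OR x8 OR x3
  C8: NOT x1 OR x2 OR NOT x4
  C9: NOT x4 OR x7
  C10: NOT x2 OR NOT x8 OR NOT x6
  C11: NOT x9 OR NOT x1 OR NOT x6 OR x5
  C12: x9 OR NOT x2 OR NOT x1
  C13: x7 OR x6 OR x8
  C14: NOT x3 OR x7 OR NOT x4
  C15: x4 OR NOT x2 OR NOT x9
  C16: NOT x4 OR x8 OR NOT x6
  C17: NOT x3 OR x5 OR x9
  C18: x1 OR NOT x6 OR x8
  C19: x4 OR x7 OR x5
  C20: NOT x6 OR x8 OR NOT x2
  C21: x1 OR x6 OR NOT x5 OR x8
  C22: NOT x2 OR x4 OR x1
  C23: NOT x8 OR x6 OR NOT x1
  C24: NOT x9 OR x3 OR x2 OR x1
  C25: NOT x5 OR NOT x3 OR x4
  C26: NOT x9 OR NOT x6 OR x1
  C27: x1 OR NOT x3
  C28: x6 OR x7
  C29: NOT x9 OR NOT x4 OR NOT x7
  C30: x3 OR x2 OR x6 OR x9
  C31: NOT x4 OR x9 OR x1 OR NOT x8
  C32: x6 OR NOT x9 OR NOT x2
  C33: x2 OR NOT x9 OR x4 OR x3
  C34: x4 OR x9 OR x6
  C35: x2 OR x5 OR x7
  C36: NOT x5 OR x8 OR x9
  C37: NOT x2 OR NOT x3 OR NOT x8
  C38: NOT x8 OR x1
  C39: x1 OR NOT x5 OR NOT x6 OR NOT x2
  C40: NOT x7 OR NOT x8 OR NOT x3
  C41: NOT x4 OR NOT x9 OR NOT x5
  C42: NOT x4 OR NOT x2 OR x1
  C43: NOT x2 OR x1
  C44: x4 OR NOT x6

True

Suppose x9 = false.
Branch on x3: set x3 = true.
(x5) alone gives x5 = true.
(x4) alone gives x4 = true.
(NOT x8) alone gives x8 = false.
Now (x8) is unsatisfied and unit — conflict.
So x3 must be the other value — set x3 = false.
(x7) alone gives x7 = true.
Branch on x2: set x2 = false.
(x6) alone gives x6 = true.
(x1) alone gives x1 = true.
(NOT x4) alone gives x4 = false.
Now (x4) is unsatisfied and unit — conflict.
So x2 must be the other value — set x2 = true.
(NOT x1) alone gives x1 = false.
Now (x1) is unsatisfied and unit — conflict.
Neither x2 = true nor x2 = false works.
Neither x3 = true nor x3 = false works.
So every satisfying assignment has x9 = True.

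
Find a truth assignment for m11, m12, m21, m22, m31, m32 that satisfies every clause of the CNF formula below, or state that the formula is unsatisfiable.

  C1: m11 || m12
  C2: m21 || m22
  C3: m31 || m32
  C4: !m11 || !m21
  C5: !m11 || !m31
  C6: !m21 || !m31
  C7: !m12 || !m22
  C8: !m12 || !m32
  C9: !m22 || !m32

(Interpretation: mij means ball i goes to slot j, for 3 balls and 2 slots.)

Suppose m11 = true.
(!m21) alone gives m21 = false.
(m22) alone gives m22 = true.
(!m31) alone gives m31 = false.
(m32) alone gives m32 = true.
Now (!m32) is unsatisfied and unit — conflict.
Backtrack on m11: now try m11 = false.
(m12) alone gives m12 = true.
(!m22) alone gives m22 = false.
(m21) alone gives m21 = true.
(!m31) alone gives m31 = false.
(m32) alone gives m32 = true.
Now (!m32) is unsatisfied and unit — conflict.
Neither m11 = true nor m11 = false works.

UNSATISFIABLE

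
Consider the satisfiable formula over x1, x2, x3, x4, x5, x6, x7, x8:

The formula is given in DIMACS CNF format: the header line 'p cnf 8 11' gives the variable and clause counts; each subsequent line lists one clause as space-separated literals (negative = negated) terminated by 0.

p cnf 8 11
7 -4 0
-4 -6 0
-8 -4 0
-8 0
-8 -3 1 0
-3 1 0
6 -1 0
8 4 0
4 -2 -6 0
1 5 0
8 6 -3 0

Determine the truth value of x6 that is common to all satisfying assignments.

Suppose x6 = True.
Unit clause (¬x4) forces x4 = False.
Unit clause (¬x8) forces x8 = False.
Now (x8) is unsatisfied and unit — conflict.
So every satisfying assignment has x6 = False.

False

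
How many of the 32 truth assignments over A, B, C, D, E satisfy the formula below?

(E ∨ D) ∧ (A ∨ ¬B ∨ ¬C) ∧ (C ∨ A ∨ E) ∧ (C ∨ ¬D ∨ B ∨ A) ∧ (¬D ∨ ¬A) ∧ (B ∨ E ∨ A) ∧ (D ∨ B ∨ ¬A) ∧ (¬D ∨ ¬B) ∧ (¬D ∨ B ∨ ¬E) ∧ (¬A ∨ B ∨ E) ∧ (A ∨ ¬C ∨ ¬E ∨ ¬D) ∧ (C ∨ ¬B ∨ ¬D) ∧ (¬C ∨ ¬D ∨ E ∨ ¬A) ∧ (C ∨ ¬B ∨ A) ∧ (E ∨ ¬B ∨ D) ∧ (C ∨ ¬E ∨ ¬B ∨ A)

4

There are 2^5 = 32 truth assignments over (A, B, C, D, E).
Split on A. With A = True, the clauses containing A are satisfied and ¬A drops from the rest; 2 of the 2^4 = 16 assignments to the other variables satisfy what remains.
With A = False, by the same count on the reduced clause set, 2 assignments work.
(One model: A=F, B=F, C=F, D=F, E=T.)
Total: 2 + 2 = 4.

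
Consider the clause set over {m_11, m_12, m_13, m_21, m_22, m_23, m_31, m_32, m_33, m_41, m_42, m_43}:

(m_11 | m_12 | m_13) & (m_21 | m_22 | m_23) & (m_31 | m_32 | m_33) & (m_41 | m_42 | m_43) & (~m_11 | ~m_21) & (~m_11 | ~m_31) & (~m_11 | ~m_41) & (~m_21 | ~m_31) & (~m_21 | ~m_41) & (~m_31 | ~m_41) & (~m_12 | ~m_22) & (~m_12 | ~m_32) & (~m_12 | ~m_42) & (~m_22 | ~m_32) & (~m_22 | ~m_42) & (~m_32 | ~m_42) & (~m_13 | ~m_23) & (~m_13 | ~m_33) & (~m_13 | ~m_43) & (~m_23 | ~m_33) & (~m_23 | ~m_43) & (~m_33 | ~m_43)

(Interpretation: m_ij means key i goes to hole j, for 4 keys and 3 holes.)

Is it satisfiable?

Branch on m_11: set m_11 = 0.
Branch on m_12: set m_12 = 1.
Unit clause (~m_22) forces m_22 = 0.
Unit clause (~m_32) forces m_32 = 0.
Unit clause (~m_42) forces m_42 = 0.
Branch on m_21: set m_21 = 1.
Unit clause (~m_31) forces m_31 = 0.
Unit clause (m_33) forces m_33 = 1.
Unit clause (~m_41) forces m_41 = 0.
Unit clause (m_43) forces m_43 = 1.
That conflicts with the unit clause (~m_43).
Undo m_21 and try m_21 = 0.
Unit clause (m_23) forces m_23 = 1.
Unit clause (~m_13) forces m_13 = 0.
Unit clause (~m_33) forces m_33 = 0.
Unit clause (m_31) forces m_31 = 1.
Unit clause (~m_41) forces m_41 = 0.
Unit clause (m_43) forces m_43 = 1.
That conflicts with the unit clause (~m_43).
Both values of m_21 lead to a conflict.
Undo m_12 and try m_12 = 0.
Unit clause (m_13) forces m_13 = 1.
Unit clause (~m_23) forces m_23 = 0.
Unit clause (~m_33) forces m_33 = 0.
Unit clause (~m_43) forces m_43 = 0.
Branch on m_21: set m_21 = 1.
Unit clause (~m_31) forces m_31 = 0.
Unit clause (m_32) forces m_32 = 1.
Unit clause (~m_41) forces m_41 = 0.
Unit clause (m_42) forces m_42 = 1.
That conflicts with the unit clause (~m_42).
Undo m_21 and try m_21 = 0.
Unit clause (m_22) forces m_22 = 1.
Unit clause (~m_32) forces m_32 = 0.
Unit clause (m_31) forces m_31 = 1.
Unit clause (~m_41) forces m_41 = 0.
Unit clause (m_42) forces m_42 = 1.
That conflicts with the unit clause (~m_42).
Both values of m_21 lead to a conflict.
Both values of m_12 lead to a conflict.
Undo m_11 and try m_11 = 1.
Unit clause (~m_21) forces m_21 = 0.
Unit clause (~m_31) forces m_31 = 0.
Unit clause (~m_41) forces m_41 = 0.
Branch on m_22: set m_22 = 1.
Unit clause (~m_12) forces m_12 = 0.
Unit clause (~m_32) forces m_32 = 0.
Unit clause (m_33) forces m_33 = 1.
Unit clause (~m_42) forces m_42 = 0.
Unit clause (m_43) forces m_43 = 1.
That conflicts with the unit clause (~m_43).
Undo m_22 and try m_22 = 0.
Unit clause (m_23) forces m_23 = 1.
Unit clause (~m_13) forces m_13 = 0.
Unit clause (~m_33) forces m_33 = 0.
Unit clause (m_32) forces m_32 = 1.
Unit clause (~m_12) forces m_12 = 0.
Unit clause (~m_42) forces m_42 = 0.
Unit clause (m_43) forces m_43 = 1.
That conflicts with the unit clause (~m_43).
Both values of m_22 lead to a conflict.
Both values of m_11 lead to a conflict.
No assignment satisfies every clause.

Unsatisfiable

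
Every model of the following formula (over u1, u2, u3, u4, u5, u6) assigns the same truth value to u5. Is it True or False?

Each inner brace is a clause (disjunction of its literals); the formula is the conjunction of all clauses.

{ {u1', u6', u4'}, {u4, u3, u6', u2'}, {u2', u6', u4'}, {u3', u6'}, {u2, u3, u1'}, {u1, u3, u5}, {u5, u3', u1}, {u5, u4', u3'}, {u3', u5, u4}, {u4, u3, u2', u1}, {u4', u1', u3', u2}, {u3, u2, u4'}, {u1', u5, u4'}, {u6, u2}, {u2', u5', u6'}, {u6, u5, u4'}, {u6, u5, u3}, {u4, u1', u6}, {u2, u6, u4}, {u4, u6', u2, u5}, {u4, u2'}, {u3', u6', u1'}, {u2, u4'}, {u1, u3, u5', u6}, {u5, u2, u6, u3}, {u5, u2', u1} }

Suppose u5 = 0.
Case u3 = 0:
From the singleton clause (u1), u1 = 1.
From the singleton clause (u2), u2 = 1.
From the singleton clause (u4'), u4 = 0.
But (u4) is also a unit clause — contradiction.
So u3 must be the other value — set u3 = 1.
From the singleton clause (u6'), u6 = 0.
From the singleton clause (u1), u1 = 1.
From the singleton clause (u4'), u4 = 0.
But (u4) is also a unit clause — contradiction.
Both values of u3 lead to a conflict.
So every satisfying assignment has u5 = True.

True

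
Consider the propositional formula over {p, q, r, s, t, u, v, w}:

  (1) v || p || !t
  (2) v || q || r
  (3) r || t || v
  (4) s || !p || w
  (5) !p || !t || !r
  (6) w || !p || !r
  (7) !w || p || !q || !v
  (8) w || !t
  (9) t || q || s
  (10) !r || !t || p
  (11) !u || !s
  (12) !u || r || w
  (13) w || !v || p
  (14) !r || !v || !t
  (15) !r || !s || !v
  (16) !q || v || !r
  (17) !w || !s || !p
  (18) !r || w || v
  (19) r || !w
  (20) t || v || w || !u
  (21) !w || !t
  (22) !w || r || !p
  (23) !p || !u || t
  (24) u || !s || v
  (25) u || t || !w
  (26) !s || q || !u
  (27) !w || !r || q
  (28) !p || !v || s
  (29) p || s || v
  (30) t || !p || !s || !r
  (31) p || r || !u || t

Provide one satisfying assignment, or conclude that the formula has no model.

p ↦ true; q ↦ false; r ↦ false; s ↦ true; t ↦ false; u ↦ false; v ↦ true; w ↦ false

Suppose w = false.
From the singleton clause (!t), t = false.
Suppose r = false.
From the singleton clause (v), v = true.
From the singleton clause (!u), u = false.
From the singleton clause (p), p = true.
From the singleton clause (s), s = true.
Every clause is now satisfied; q is unconstrained.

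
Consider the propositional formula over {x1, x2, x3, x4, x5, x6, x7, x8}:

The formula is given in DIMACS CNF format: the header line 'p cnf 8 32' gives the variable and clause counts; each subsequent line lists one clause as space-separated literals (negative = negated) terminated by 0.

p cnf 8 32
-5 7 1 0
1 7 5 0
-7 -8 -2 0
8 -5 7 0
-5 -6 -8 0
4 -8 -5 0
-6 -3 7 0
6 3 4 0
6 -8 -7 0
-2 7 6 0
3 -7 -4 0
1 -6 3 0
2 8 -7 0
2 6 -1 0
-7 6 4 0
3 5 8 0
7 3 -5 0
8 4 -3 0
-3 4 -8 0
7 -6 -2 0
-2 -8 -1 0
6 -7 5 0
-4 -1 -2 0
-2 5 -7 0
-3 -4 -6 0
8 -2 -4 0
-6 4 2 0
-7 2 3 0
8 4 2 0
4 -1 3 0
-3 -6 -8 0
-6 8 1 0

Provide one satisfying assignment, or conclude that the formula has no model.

x1: True, x2: False, x3: False, x4: True, x5: False, x6: True, x7: False, x8: True

Case x5 = False:
Case x1 = True:
Case x2 = False:
The clause (x6) is unit, so x6 = True.
The clause (x4) is unit, so x4 = True.
The clause (¬x3) is unit, so x3 = False.
The clause (¬x7) is unit, so x7 = False.
The clause (x8) is unit, so x8 = True.
All clauses are satisfied.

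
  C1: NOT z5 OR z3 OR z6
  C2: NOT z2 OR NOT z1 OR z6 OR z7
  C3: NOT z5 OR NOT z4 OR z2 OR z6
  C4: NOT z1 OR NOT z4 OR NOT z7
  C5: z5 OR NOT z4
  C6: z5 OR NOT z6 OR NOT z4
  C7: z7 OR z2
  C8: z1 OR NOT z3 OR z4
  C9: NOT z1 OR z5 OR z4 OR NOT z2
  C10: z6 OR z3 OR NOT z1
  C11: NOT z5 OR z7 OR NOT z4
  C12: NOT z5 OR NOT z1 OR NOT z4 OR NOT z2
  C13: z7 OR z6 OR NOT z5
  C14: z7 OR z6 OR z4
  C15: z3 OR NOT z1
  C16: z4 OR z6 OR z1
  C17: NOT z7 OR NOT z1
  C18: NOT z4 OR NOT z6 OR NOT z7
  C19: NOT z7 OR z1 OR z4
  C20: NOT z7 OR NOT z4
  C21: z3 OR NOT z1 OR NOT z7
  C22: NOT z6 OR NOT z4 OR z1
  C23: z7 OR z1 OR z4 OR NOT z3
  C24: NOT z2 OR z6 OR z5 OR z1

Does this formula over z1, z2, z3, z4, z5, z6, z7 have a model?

Yes

Branch on z5: set z5 = false.
The clause (NOT z4) is unit, so z4 = false.
Branch on z7: set z7 = false.
The clause (z2) is unit, so z2 = true.
The clause (NOT z1) is unit, so z1 = false.
The clause (NOT z3) is unit, so z3 = false.
The clause (z6) is unit, so z6 = true.
Every clause now holds.
A satisfying assignment: z1=false, z2=true, z3=false, z4=false, z5=false, z6=true, z7=false.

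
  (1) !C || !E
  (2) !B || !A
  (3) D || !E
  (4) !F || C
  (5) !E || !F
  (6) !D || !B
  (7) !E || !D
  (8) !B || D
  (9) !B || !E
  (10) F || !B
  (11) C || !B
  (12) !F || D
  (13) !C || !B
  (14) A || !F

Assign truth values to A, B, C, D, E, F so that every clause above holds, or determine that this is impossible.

A=true, B=false, C=true, D=false, E=false, F=false

Branch on C: set C = true.
The clause (!E) is unit, so E = false.
The clause (!B) is unit, so B = false.
Branch on F: set F = false.
No clause remains; A, D are free.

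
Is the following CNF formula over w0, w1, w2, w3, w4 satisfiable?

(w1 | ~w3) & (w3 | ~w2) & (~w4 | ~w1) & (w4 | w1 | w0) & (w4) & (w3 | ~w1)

The clause (w4) is unit, so w4 = 1.
The clause (~w1) is unit, so w1 = 0.
The clause (~w3) is unit, so w3 = 0.
The clause (~w2) is unit, so w2 = 0.
Every clause is now satisfied; w0 is unconstrained.
A satisfying assignment: w0: 0,  w1: 0,  w2: 0,  w3: 0,  w4: 1.

Yes, satisfiable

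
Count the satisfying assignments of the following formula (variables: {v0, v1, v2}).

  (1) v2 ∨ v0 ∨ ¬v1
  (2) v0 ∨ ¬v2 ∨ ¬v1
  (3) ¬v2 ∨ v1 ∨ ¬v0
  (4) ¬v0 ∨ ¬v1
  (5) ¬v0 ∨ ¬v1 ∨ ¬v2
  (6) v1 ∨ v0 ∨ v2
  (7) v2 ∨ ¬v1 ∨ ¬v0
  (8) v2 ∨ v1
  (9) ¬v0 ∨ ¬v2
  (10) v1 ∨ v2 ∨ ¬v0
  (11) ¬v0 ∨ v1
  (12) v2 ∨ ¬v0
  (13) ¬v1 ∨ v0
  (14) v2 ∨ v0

There are 2^3 = 8 truth assignments over (v0, v1, v2).
Check each against the 14 clauses (columns in the order v0, v1, v2):
  F F F  ✗ fails (v1 ∨ v0 ∨ v2)
  F F T  ✓ satisfies all
  F T F  ✗ fails (v2 ∨ v0 ∨ ¬v1)
  F T T  ✗ fails (v0 ∨ ¬v2 ∨ ¬v1)
  T F F  ✗ fails (v2 ∨ v1)
  T F T  ✗ fails (¬v2 ∨ v1 ∨ ¬v0)
  T T F  ✗ fails (¬v0 ∨ ¬v1)
  T T T  ✗ fails (¬v0 ∨ ¬v1)
1 of the 8 rows is a model.

1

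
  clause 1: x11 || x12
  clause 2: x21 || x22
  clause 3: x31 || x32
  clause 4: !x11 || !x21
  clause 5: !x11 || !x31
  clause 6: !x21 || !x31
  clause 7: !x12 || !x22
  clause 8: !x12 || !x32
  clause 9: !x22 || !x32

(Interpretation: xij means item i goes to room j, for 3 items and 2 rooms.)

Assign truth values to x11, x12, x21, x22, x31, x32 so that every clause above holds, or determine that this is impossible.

UNSATISFIABLE

Suppose x11 = true.
(!x21) alone gives x21 = false.
(x22) alone gives x22 = true.
(!x31) alone gives x31 = false.
(x32) alone gives x32 = true.
Now (!x32) is unsatisfied and unit — conflict.
Backtrack on x11: now try x11 = false.
(x12) alone gives x12 = true.
(!x22) alone gives x22 = false.
(x21) alone gives x21 = true.
(!x31) alone gives x31 = false.
(x32) alone gives x32 = true.
Now (!x32) is unsatisfied and unit — conflict.
Both values of x11 lead to a conflict.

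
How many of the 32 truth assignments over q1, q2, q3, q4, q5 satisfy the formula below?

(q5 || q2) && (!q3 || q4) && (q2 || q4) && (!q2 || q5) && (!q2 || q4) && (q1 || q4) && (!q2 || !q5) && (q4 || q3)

There are 2^5 = 32 truth assignments over (q1, q2, q3, q4, q5).
Split on q2. With q2 = true, the clauses containing q2 are satisfied and !q2 drops from the rest; 0 of the 2^4 = 16 assignments to the other variables satisfy what remains.
With q2 = false, by the same count on the reduced clause set, 4 assignments work.
Total: 0 + 4 = 4.

4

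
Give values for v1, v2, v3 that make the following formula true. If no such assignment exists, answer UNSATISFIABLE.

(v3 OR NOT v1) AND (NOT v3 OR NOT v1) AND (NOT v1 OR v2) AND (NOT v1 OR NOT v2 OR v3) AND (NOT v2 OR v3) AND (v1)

UNSATISFIABLE

The clause (v1) is unit, so v1 = true.
The clause (v3) is unit, so v3 = true.
Now (NOT v3) is unsatisfied and unit — conflict.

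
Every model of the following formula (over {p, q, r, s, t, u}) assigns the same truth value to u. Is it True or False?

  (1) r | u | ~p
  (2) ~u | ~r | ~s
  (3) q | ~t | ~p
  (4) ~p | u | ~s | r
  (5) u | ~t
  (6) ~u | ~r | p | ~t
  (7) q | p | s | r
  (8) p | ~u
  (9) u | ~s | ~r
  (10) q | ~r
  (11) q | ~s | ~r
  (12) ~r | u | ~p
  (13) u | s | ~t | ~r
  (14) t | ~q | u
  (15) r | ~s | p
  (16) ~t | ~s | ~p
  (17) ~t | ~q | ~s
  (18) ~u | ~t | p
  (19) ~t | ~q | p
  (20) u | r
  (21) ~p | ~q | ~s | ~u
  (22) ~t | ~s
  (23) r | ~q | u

True

Suppose u = 0.
Unit clause (~t) forces t = 0.
Unit clause (~q) forces q = 0.
Unit clause (~r) forces r = 0.
Now (r) is unsatisfied and unit — conflict.
So every satisfying assignment has u = True.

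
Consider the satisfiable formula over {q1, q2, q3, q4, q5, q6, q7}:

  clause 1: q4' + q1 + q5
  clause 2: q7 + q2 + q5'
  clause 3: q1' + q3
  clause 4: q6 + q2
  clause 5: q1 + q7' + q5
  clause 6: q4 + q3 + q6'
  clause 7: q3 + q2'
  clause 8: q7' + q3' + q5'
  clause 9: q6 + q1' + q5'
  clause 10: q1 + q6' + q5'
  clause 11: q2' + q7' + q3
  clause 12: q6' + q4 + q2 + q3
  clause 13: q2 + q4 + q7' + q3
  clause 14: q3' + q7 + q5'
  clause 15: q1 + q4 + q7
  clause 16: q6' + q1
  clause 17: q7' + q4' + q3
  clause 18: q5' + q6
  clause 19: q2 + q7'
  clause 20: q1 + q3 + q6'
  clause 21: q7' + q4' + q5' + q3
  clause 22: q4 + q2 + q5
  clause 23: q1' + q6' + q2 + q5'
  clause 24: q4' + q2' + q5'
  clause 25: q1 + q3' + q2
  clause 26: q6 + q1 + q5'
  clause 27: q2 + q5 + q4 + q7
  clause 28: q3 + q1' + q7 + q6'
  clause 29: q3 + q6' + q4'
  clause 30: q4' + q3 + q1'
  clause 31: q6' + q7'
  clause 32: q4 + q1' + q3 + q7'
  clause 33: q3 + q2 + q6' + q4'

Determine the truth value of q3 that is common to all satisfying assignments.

Suppose q3 = 0.
From the singleton clause (q1'), q1 = 0.
From the singleton clause (q2'), q2 = 0.
From the singleton clause (q6), q6 = 1.
But (q6') is also a unit clause — contradiction.
So every satisfying assignment has q3 = True.

True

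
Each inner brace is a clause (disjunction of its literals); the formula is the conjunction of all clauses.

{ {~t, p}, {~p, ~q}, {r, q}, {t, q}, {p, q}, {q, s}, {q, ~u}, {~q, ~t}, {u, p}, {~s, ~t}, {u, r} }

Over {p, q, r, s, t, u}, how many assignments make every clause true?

There are 2^6 = 64 truth assignments over (p, q, r, s, t, u).
Split on t. With t = 1, the clauses containing t are satisfied and ~t drops from the rest; 0 of the 2^5 = 32 assignments to the other variables satisfy what remains.
With t = 0, by the same count on the reduced clause set, 4 assignments work.
(One model: p=F, q=T, r=F, s=F, t=F, u=T.)
Total: 0 + 4 = 4.

4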